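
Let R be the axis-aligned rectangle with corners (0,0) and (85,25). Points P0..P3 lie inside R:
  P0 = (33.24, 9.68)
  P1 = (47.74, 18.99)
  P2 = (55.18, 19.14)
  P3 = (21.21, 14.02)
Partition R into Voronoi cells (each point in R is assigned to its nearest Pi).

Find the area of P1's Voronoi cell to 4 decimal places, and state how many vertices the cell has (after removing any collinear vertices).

Area of P1's cell: 248.1041 (4 vertices)

1. box [0,85]×[0,25]: [(0, 0) (85, 0) (85, 25) (0, 25)]
2. ⊥bis P1·P0 via (40.49,14.335): [(49.6941, 0) (85, 0) (85, 25) (33.6423, 25)]  |A|=1083.2951
3. ⊥bis P1·P2 via (51.46,19.065): [(49.6941, 0) (51.8444, 0) (51.3403, 25) (33.6423, 25)]  |A|=248.1041
4. ⊥bis P1·P3 via (34.475,16.505): [(49.6941, 0) (51.8444, 0) (51.3403, 25) (33.6423, 25)]  |A|=248.1041
5. canonical 4-gon: [(49.6941, 0) (51.8444, 0) (51.3403, 25) (33.6423, 25)]
6. shoelace: 248.1041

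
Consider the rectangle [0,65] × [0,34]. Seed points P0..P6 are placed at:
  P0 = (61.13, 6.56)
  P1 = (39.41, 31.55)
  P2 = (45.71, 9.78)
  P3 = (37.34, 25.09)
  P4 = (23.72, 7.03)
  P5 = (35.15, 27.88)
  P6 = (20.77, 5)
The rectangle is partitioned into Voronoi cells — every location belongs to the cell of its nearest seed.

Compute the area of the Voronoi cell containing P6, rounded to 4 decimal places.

Area of P6's cell: 494.4430

1. box [0,65]×[0,34]: [(0, 0) (65, 0) (65, 34) (0, 34)]
2. ⊥bis P6·P0 via (40.95,5.78): [(0, 0) (41.1734, 0) (39.8592, 34) (0, 34)]  |A|=1377.555
3. ⊥bis P6·P1 via (30.09,18.275): [(0, 0) (41.1734, 0) (40.7565, 10.7864) (7.692, 34) (0, 34)]  |A|=1004.1956
4. ⊥bis P6·P2 via (33.24,7.39): [(0, 0) (34.6564, 0) (31.3192, 17.412) (7.692, 34) (0, 34)]  |A|=897.9422
5. ⊥bis P6·P3 via (29.055,15.045): [(0, 0) (34.6564, 0) (32.2831, 12.3825) (6.0733, 34) (0, 34)]  |A|=829.0245
6. ⊥bis P6·P4 via (22.245,6.015): [(0, 0) (26.3841, 0) (2.9875, 34) (0, 34)]  |A|=499.3182
7. ⊥bis P6·P5 via (27.96,16.44): [(0, 0) (26.3841, 0) (5.2488, 30.7139) (0.0203, 34) (0, 34)]  |A|=494.443
8. canonical 5-gon: [(0, 0) (26.3841, 0) (5.2488, 30.7139) (0.0203, 34) (0, 34)]
9. shoelace: 494.443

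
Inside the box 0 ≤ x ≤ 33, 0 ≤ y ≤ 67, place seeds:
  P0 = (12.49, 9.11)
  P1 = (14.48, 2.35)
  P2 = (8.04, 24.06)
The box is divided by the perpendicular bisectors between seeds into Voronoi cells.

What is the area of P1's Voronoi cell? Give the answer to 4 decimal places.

Area of P1's cell: 218.3792

1. box [0,33]×[0,67]: [(0, 0) (33, 0) (33, 67) (0, 67)]
2. ⊥bis P1·P0 via (13.485,5.73): [(0, 1.7603) (0, 0) (33, 0) (33, 11.4748)]  |A|=218.3792
3. ⊥bis P1·P2 via (11.26,13.205): [(0, 1.7603) (0, 0) (33, 0) (33, 11.4748)]  |A|=218.3792
4. canonical 4-gon: [(0, 1.7603) (0, 0) (33, 0) (33, 11.4748)]
5. shoelace: 218.3792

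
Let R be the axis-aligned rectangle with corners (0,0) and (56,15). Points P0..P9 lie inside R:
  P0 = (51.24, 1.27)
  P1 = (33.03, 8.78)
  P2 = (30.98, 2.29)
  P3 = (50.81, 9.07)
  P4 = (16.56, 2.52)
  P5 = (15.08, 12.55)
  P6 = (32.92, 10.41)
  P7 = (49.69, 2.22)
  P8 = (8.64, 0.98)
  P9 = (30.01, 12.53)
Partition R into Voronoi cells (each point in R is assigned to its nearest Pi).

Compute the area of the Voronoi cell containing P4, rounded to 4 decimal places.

Area of P4's cell: 89.4120

1. box [0,56]×[0,15]: [(0, 0) (56, 0) (56, 15) (0, 15)]
2. ⊥bis P4·P0 via (33.9,1.895): [(0, 0) (33.8317, 0) (34.3724, 15) (0, 15)]  |A|=511.5304
3. ⊥bis P4·P1 via (24.795,5.65): [(0, 0) (26.9425, 0) (21.2412, 15) (0, 15)]  |A|=361.3776
4. ⊥bis P4·P2 via (23.77,2.405): [(0, 0) (23.7316, 0) (23.861, 8.1075) (21.2412, 15) (0, 15)]  |A|=348.3618
5. ⊥bis P4·P3 via (33.685,5.795): [(0, 0) (23.7316, 0) (23.861, 8.1075) (21.2412, 15) (0, 15)]  |A|=348.3618
6. ⊥bis P4·P5 via (15.82,7.535): [(0, 5.2006) (0, 0) (23.7316, 0) (23.861, 8.1075) (23.64, 8.6889)]  |A|=165.5058
7. ⊥bis P4·P6 via (24.74,6.465): [(0, 5.2006) (0, 0) (23.7316, 0) (23.861, 8.1075) (23.64, 8.6889)]  |A|=165.5058
8. ⊥bis P4·P7 via (33.125,2.37): [(0, 5.2006) (0, 0) (23.7316, 0) (23.861, 8.1075) (23.64, 8.6889)]  |A|=165.5058
9. ⊥bis P4·P8 via (12.6,1.75): [(11.5963, 6.9118) (12.9403, 0) (23.7316, 0) (23.861, 8.1075) (23.64, 8.6889)]  |A|=90.6315
10. ⊥bis P4·P9 via (23.285,7.525): [(22.5396, 8.5265) (11.5963, 6.9118) (12.9403, 0) (23.7316, 0) (23.8398, 6.7796)]  |A|=89.412
11. canonical 5-gon: [(22.5396, 8.5265) (11.5963, 6.9118) (12.9403, 0) (23.7316, 0) (23.8398, 6.7796)]
12. shoelace: 89.412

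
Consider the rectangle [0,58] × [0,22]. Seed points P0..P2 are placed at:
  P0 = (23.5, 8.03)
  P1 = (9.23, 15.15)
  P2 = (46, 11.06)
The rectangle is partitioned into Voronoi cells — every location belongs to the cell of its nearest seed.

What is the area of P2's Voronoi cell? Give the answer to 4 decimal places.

1. box [0,58]×[0,22]: [(0, 0) (58, 0) (58, 22) (0, 22)]
2. ⊥bis P2·P0 via (34.75,9.545): [(36.0354, 0) (58, 0) (58, 22) (33.0727, 22)]  |A|=515.8107
3. ⊥bis P2·P1 via (27.615,13.105): [(36.0354, 0) (58, 0) (58, 22) (33.0727, 22)]  |A|=515.8107
4. canonical 4-gon: [(36.0354, 0) (58, 0) (58, 22) (33.0727, 22)]
5. shoelace: 515.8107

Area of P2's cell: 515.8107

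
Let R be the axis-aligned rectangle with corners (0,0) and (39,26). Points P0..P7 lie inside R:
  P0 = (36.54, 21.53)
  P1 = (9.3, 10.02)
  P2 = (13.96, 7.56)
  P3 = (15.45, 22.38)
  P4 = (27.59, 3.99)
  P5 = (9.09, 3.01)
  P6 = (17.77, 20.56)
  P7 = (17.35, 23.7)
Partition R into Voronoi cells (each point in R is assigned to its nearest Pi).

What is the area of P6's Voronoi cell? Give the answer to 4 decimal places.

Area of P6's cell: 117.5986

1. box [0,39]×[0,26]: [(0, 0) (39, 0) (39, 26) (0, 26)]
2. ⊥bis P6·P0 via (27.155,21.045): [(0, 0) (28.2426, 0) (26.8989, 26) (0, 26)]  |A|=716.8395
3. ⊥bis P6·P1 via (13.535,15.29): [(28.0554, 3.6213) (26.8989, 26) (0.2076, 26)]  |A|=298.659
4. ⊥bis P6·P2 via (15.865,14.06): [(14.6067, 14.4288) (27.6951, 10.5929) (26.8989, 26) (0.2076, 26)]  |A|=253.7266
5. ⊥bis P6·P3 via (16.61,21.47): [(12.4475, 16.1639) (14.6067, 14.4288) (27.6951, 10.5929) (26.8989, 26) (20.1637, 26)]  |A|=155.5816
6. ⊥bis P6·P4 via (22.68,12.275): [(12.4475, 16.1639) (14.6067, 14.4288) (22.4403, 12.1329) (27.4618, 15.1089) (26.8989, 26) (20.1637, 26)]  |A|=143.8959
7. ⊥bis P6·P5 via (13.43,11.785): [(12.4475, 16.1639) (14.6067, 14.4288) (22.4403, 12.1329) (27.4618, 15.1089) (26.8989, 26) (20.1637, 26)]  |A|=143.8959
8. ⊥bis P6·P7 via (17.56,22.13): [(17.0771, 22.0654) (12.4475, 16.1639) (14.6067, 14.4288) (22.4403, 12.1329) (27.4618, 15.1089) (27.0334, 23.3971)]  |A|=117.5986
9. canonical 6-gon: [(17.0771, 22.0654) (12.4475, 16.1639) (14.6067, 14.4288) (22.4403, 12.1329) (27.4618, 15.1089) (27.0334, 23.3971)]
10. shoelace: 117.5986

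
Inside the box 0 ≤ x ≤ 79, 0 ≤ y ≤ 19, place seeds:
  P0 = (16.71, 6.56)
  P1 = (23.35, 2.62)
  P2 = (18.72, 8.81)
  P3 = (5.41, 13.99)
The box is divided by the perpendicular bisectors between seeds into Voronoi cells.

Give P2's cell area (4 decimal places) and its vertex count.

Area of P2's cell: 198.8533 (4 vertices)

1. box [0,79]×[0,19]: [(0, 0) (79, 0) (79, 19) (0, 19)]
2. ⊥bis P2·P0 via (17.715,7.685): [(26.3176, 0) (79, 0) (79, 19) (5.049, 19)]  |A|=1203.0176
3. ⊥bis P2·P1 via (21.035,5.715): [(20.4283, 5.2612) (38.7962, 19) (5.049, 19)]  |A|=231.8236
4. ⊥bis P2·P3 via (12.065,11.4): [(12.4498, 12.3886) (20.4283, 5.2612) (38.7962, 19) (15.0228, 19)]  |A|=198.8533
5. canonical 4-gon: [(12.4498, 12.3886) (20.4283, 5.2612) (38.7962, 19) (15.0228, 19)]
6. shoelace: 198.8533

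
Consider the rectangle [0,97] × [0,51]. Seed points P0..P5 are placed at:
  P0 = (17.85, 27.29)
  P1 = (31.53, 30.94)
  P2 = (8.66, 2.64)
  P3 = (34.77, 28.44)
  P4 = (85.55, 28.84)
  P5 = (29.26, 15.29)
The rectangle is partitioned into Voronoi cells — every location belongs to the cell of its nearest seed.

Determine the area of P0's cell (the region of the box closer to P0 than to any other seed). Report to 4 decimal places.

Area of P0's cell: 770.8532

1. box [0,97]×[0,51]: [(0, 0) (97, 0) (97, 51) (0, 51)]
2. ⊥bis P0·P1 via (24.69,29.115): [(0, 0) (32.4583, 0) (18.8508, 51) (0, 51)]  |A|=1308.381
3. ⊥bis P0·P2 via (13.255,14.965): [(0, 19.9067) (30.1456, 8.6679) (18.8508, 51) (0, 51)]  |A|=867.6593
4. ⊥bis P0·P3 via (26.31,27.865): [(0, 19.9067) (27.549, 9.6359) (26.7497, 21.3952) (18.8508, 51) (0, 51)]  |A|=852.7792
5. ⊥bis P0·P4 via (51.7,28.065): [(0, 19.9067) (27.549, 9.6359) (26.7497, 21.3952) (18.8508, 51) (0, 51)]  |A|=852.7792
6. ⊥bis P0·P5 via (23.555,21.29): [(0, 19.9067) (15.8755, 13.988) (26.1257, 23.7343) (18.8508, 51) (0, 51)]  |A|=770.8532
7. canonical 5-gon: [(0, 19.9067) (15.8755, 13.988) (26.1257, 23.7343) (18.8508, 51) (0, 51)]
8. shoelace: 770.8532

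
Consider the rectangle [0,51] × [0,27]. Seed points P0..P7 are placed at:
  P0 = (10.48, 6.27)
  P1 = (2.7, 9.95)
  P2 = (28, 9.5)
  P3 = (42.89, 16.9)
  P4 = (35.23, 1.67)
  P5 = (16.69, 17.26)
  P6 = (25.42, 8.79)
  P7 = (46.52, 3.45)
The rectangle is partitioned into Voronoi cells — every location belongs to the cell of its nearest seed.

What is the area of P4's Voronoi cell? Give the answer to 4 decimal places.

Area of P4's cell: 92.8795

1. box [0,51]×[0,27]: [(0, 0) (51, 0) (51, 27) (0, 27)]
2. ⊥bis P4·P0 via (22.855,3.97): [(22.1171, 0) (51, 0) (51, 27) (27.1353, 27)]  |A|=712.0917
3. ⊥bis P4·P1 via (18.965,5.81): [(22.1171, 0) (51, 0) (51, 27) (27.1353, 27)]  |A|=712.0917
4. ⊥bis P4·P2 via (31.615,5.585): [(25.5665, 0) (51, 0) (51, 23.4846)]  |A|=298.6471
5. ⊥bis P4·P3 via (39.06,9.285): [(36.8344, 10.4044) (25.5665, 0) (51, 0) (51, 3.2797)]  |A|=155.5398
6. ⊥bis P4·P5 via (25.96,9.465): [(36.8344, 10.4044) (25.5665, 0) (51, 0) (51, 3.2797)]  |A|=155.5398
7. ⊥bis P4·P6 via (30.325,5.23): [(36.8344, 10.4044) (28.485, 2.6949) (26.5291, 0) (51, 0) (51, 3.2797)]  |A|=154.2427
8. ⊥bis P4·P7 via (40.875,2.56): [(39.8797, 8.8727) (36.8344, 10.4044) (28.485, 2.6949) (26.5291, 0) (41.2786, 0)]  |A|=92.8795
9. canonical 5-gon: [(39.8797, 8.8727) (36.8344, 10.4044) (28.485, 2.6949) (26.5291, 0) (41.2786, 0)]
10. shoelace: 92.8795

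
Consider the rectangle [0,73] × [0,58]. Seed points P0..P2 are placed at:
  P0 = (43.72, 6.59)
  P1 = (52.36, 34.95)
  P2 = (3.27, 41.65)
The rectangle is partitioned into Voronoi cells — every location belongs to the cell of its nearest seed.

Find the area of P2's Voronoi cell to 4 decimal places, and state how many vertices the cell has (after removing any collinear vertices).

Area of P2's cell: 1265.8143 (5 vertices)

1. box [0,73]×[0,58]: [(0, 0) (73, 0) (73, 58) (0, 58)]
2. ⊥bis P2·P0 via (23.495,24.12): [(0, 0) (2.589, 0) (52.8605, 58) (0, 58)]  |A|=1608.0347
3. ⊥bis P2·P1 via (27.815,38.3): [(0, 0) (2.589, 0) (26.3253, 27.3855) (30.5037, 58) (0, 58)]  |A|=1265.8143
4. canonical 5-gon: [(0, 0) (2.589, 0) (26.3253, 27.3855) (30.5037, 58) (0, 58)]
5. shoelace: 1265.8143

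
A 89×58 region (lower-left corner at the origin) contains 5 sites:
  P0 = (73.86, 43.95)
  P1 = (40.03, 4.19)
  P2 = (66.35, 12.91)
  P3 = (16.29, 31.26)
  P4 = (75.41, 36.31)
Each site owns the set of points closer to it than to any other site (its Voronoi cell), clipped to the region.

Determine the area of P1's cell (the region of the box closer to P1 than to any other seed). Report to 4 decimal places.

1. box [0,89]×[0,58]: [(0, 0) (89, 0) (89, 58) (0, 58)]
2. ⊥bis P1·P0 via (56.945,24.07): [(0, 0) (85.2342, 0) (17.0675, 58) (0, 58)]  |A|=2966.7481
3. ⊥bis P1·P2 via (53.19,8.55): [(0, 0) (56.0227, 0) (44.5556, 34.6116) (17.0675, 58) (0, 58)]  |A|=2461.22
4. ⊥bis P1·P3 via (28.16,17.725): [(7.9487, 0) (56.0227, 0) (45.1994, 32.6683)]  |A|=785.2479
5. ⊥bis P1·P4 via (57.72,20.25): [(7.9487, 0) (56.0227, 0) (45.1994, 32.6683)]  |A|=785.2479
6. canonical 3-gon: [(7.9487, 0) (56.0227, 0) (45.1994, 32.6683)]
7. shoelace: 785.2479

Area of P1's cell: 785.2479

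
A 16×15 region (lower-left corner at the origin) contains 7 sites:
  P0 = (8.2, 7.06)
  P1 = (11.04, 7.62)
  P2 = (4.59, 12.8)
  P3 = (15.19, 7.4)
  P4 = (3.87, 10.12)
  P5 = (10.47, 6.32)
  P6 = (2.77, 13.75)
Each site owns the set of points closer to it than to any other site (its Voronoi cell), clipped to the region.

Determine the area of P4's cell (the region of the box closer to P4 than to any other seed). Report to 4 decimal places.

1. box [0,16]×[0,15]: [(0, 0) (16, 0) (16, 15) (0, 15)]
2. ⊥bis P4·P0 via (6.035,8.59): [(0, 0.0503) (10.5649, 15) (0, 15)]  |A|=78.9714
3. ⊥bis P4·P1 via (7.455,8.87): [(0, 0.0503) (8.6452, 12.2835) (9.5924, 15) (0, 15)]  |A|=77.6504
4. ⊥bis P4·P2 via (4.23,11.46): [(0, 12.5964) (0, 0.0503) (7.4516, 10.5945)]  |A|=46.7443
5. ⊥bis P4·P3 via (9.53,8.76): [(0, 12.5964) (0, 0.0503) (7.4516, 10.5945)]  |A|=46.7443
6. ⊥bis P4·P5 via (7.17,8.22): [(0, 12.5964) (0, 0.0503) (7.4516, 10.5945)]  |A|=46.7443
7. ⊥bis P4·P6 via (3.32,11.935): [(2.9168, 11.8128) (0, 10.9289) (0, 0.0503) (7.4516, 10.5945)]  |A|=44.3124
8. canonical 4-gon: [(2.9168, 11.8128) (0, 10.9289) (0, 0.0503) (7.4516, 10.5945)]
9. shoelace: 44.3124

Area of P4's cell: 44.3124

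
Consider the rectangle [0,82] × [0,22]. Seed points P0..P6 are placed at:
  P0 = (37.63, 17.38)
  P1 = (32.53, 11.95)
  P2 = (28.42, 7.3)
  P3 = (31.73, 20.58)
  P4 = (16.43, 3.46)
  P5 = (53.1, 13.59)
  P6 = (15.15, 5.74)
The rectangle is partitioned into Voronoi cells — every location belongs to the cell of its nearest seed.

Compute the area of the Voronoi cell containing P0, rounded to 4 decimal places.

1. box [0,82]×[0,22]: [(0, 0) (82, 0) (82, 22) (0, 22)]
2. ⊥bis P0·P1 via (35.08,14.665): [(50.6939, 0) (82, 0) (82, 22) (27.2704, 22)]  |A|=946.3928
3. ⊥bis P0·P2 via (33.025,12.34): [(50.6939, 0) (82, 0) (82, 22) (27.2704, 22)]  |A|=946.3928
4. ⊥bis P0·P3 via (34.68,18.98): [(33.2645, 16.3702) (50.6939, 0) (82, 0) (82, 22) (36.318, 22)]  |A|=920.9246
5. ⊥bis P0·P4 via (27.03,10.42): [(33.2645, 16.3702) (50.6939, 0) (82, 0) (82, 22) (36.318, 22)]  |A|=920.9246
6. ⊥bis P0·P5 via (45.365,15.485): [(33.2645, 16.3702) (43.2778, 6.9654) (46.9611, 22) (36.318, 22)]  |A|=122.5527
7. ⊥bis P0·P6 via (26.39,11.56): [(33.2645, 16.3702) (43.2778, 6.9654) (46.9611, 22) (36.318, 22)]  |A|=122.5527
8. canonical 4-gon: [(33.2645, 16.3702) (43.2778, 6.9654) (46.9611, 22) (36.318, 22)]
9. shoelace: 122.5527

Area of P0's cell: 122.5527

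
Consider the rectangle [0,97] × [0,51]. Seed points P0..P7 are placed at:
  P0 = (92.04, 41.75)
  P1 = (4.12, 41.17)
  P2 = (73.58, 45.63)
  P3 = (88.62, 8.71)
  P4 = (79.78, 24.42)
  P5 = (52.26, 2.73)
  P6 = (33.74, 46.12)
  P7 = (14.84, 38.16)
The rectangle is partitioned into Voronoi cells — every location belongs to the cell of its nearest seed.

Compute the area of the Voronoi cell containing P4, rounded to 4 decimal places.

Area of P4's cell: 632.1994

1. box [0,97]×[0,51]: [(0, 0) (97, 0) (97, 51) (0, 51)]
2. ⊥bis P4·P0 via (85.91,33.085): [(0, 0) (97, 0) (97, 25.2394) (60.5864, 51) (0, 51)]  |A|=4477.9832
3. ⊥bis P4·P1 via (41.95,32.795): [(34.6897, 0) (97, 0) (97, 25.2394) (60.5864, 51) (45.9803, 51)]  |A|=2420.8984
4. ⊥bis P4·P2 via (76.68,35.025): [(40.0748, 24.3248) (34.6897, 0) (97, 0) (97, 25.2394) (81.2708, 36.367)]  |A|=1800.1335
5. ⊥bis P4·P3 via (84.2,16.565): [(40.0748, 24.3248) (34.6897, 0) (54.7615, 0) (97, 23.7675) (97, 25.2394) (81.2708, 36.367)]  |A|=1298.181
6. ⊥bis P4·P5 via (66.02,13.575): [(54.2758, 28.4759) (69.973, 8.5595) (97, 23.7675) (97, 25.2394) (81.2708, 36.367)]  |A|=632.1994
7. ⊥bis P4·P6 via (56.76,35.27): [(54.2758, 28.4759) (69.973, 8.5595) (97, 23.7675) (97, 25.2394) (81.2708, 36.367)]  |A|=632.1994
8. ⊥bis P4·P7 via (47.31,31.29): [(54.2758, 28.4759) (69.973, 8.5595) (97, 23.7675) (97, 25.2394) (81.2708, 36.367)]  |A|=632.1994
9. canonical 5-gon: [(54.2758, 28.4759) (69.973, 8.5595) (97, 23.7675) (97, 25.2394) (81.2708, 36.367)]
10. shoelace: 632.1994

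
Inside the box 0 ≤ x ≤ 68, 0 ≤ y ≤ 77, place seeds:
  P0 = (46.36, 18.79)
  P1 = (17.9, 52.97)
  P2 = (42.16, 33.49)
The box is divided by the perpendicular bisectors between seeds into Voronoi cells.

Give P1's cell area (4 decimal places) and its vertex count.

1. box [0,68]×[0,77]: [(0, 0) (68, 0) (68, 77) (0, 77)]
2. ⊥bis P1·P0 via (32.13,35.88): [(0, 9.1269) (68, 65.7472) (68, 77) (0, 77)]  |A|=2690.2801
3. ⊥bis P1·P2 via (30.03,43.23): [(0, 9.1269) (7.9851, 15.7757) (57.1462, 77) (0, 77)]  |A|=2020.3546
4. canonical 4-gon: [(0, 9.1269) (7.9851, 15.7757) (57.1462, 77) (0, 77)]
5. shoelace: 2020.3546

Area of P1's cell: 2020.3546 (4 vertices)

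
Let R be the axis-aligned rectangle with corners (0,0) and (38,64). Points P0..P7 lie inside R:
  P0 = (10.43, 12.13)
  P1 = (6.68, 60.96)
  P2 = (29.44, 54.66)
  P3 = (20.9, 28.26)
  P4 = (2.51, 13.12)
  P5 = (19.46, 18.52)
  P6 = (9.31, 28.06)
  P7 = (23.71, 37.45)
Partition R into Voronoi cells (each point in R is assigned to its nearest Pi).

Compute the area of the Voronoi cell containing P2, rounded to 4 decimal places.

1. box [0,38]×[0,64]: [(0, 0) (38, 0) (38, 64) (0, 64)]
2. ⊥bis P2·P0 via (19.935,33.395): [(0, 42.3055) (38, 25.3203) (38, 64) (0, 64)]  |A|=1147.1089
3. ⊥bis P2·P1 via (18.06,57.81): [(12.2524, 36.829) (38, 25.3203) (38, 64) (19.7734, 64)]  |A|=745.5719
4. ⊥bis P2·P3 via (25.17,41.46): [(14.4905, 44.9146) (38, 37.3097) (38, 64) (19.7734, 64)]  |A|=487.6679
5. ⊥bis P2·P4 via (15.975,33.89): [(14.4905, 44.9146) (38, 37.3097) (38, 64) (19.7734, 64)]  |A|=487.6679
6. ⊥bis P2·P5 via (24.45,36.59): [(14.4905, 44.9146) (38, 37.3097) (38, 64) (19.7734, 64)]  |A|=487.6679
7. ⊥bis P2·P6 via (19.375,41.36): [(14.523, 45.0318) (14.8177, 44.8088) (38, 37.3097) (38, 64) (19.7734, 64)]  |A|=487.647
8. ⊥bis P2·P7 via (26.575,46.055): [(15.7993, 49.6427) (38, 42.2511) (38, 64) (19.7734, 64)]  |A|=372.2627
9. canonical 4-gon: [(15.7993, 49.6427) (38, 42.2511) (38, 64) (19.7734, 64)]
10. shoelace: 372.2627

Area of P2's cell: 372.2627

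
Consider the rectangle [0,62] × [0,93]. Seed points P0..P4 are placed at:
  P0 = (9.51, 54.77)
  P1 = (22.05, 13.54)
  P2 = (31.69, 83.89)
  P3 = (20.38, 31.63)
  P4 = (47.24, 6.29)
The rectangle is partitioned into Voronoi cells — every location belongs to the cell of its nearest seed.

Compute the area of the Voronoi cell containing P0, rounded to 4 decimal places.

Area of P0's cell: 968.5672

1. box [0,62]×[0,93]: [(0, 0) (62, 0) (62, 93) (0, 93)]
2. ⊥bis P0·P1 via (15.78,34.155): [(0, 29.3556) (62, 48.2127) (62, 93) (0, 93)]  |A|=3361.3843
3. ⊥bis P0·P2 via (20.6,69.33): [(0, 85.0205) (0, 29.3556) (52.2272, 45.2403)]  |A|=1453.6128
4. ⊥bis P0·P3 via (14.945,43.2): [(39.6621, 54.8108) (0, 85.0205) (0, 36.1796)]  |A|=968.5672
5. ⊥bis P0·P4 via (28.375,30.53): [(39.6621, 54.8108) (0, 85.0205) (0, 36.1796)]  |A|=968.5672
6. canonical 3-gon: [(39.6621, 54.8108) (0, 85.0205) (0, 36.1796)]
7. shoelace: 968.5672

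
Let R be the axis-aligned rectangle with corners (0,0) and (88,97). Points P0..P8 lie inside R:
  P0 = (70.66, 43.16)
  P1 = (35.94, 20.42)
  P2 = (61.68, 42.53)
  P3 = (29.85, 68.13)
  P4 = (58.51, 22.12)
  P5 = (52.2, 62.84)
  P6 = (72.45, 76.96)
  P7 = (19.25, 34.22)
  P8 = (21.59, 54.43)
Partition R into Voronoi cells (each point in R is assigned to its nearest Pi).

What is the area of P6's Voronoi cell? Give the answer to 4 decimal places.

Area of P6's cell: 1170.5510

1. box [0,88]×[0,97]: [(0, 0) (88, 0) (88, 97) (0, 97)]
2. ⊥bis P6·P0 via (71.555,60.06): [(0, 63.8495) (88, 59.1891) (88, 97) (0, 97)]  |A|=3122.3039
3. ⊥bis P6·P1 via (54.195,48.69): [(0, 83.6857) (33.4632, 62.0773) (88, 59.1891) (88, 97) (0, 97)]  |A|=2790.4107
4. ⊥bis P6·P2 via (67.065,59.745): [(0, 83.6857) (8.8975, 77.9403) (64.9377, 60.4104) (88, 59.1891) (88, 97) (0, 97)]  |A|=2561.2446
5. ⊥bis P6·P3 via (51.15,72.545): [(52.8837, 64.181) (64.9377, 60.4104) (88, 59.1891) (88, 97) (46.081, 97)]  |A|=1387.8769
6. ⊥bis P6·P4 via (65.48,49.54): [(52.8837, 64.181) (64.9377, 60.4104) (88, 59.1891) (88, 97) (46.081, 97)]  |A|=1387.8769
7. ⊥bis P6·P5 via (62.325,69.9): [(47.203, 91.5869) (69.0954, 60.1903) (88, 59.1891) (88, 97) (46.081, 97)]  |A|=1170.551
8. ⊥bis P6·P7 via (45.85,55.59): [(47.203, 91.5869) (69.0954, 60.1903) (88, 59.1891) (88, 97) (46.081, 97)]  |A|=1170.551
9. ⊥bis P6·P8 via (47.02,65.695): [(47.203, 91.5869) (69.0954, 60.1903) (88, 59.1891) (88, 97) (46.081, 97)]  |A|=1170.551
10. canonical 5-gon: [(47.203, 91.5869) (69.0954, 60.1903) (88, 59.1891) (88, 97) (46.081, 97)]
11. shoelace: 1170.551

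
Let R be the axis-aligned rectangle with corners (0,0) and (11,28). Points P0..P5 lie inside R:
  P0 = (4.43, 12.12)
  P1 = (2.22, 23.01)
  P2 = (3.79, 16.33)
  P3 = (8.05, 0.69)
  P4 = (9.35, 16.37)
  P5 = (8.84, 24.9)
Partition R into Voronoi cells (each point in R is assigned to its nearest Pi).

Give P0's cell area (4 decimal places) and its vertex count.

Area of P0's cell: 78.1443 (5 vertices)

1. box [0,11]×[0,28]: [(0, 0) (11, 0) (11, 28) (0, 28)]
2. ⊥bis P0·P1 via (3.325,17.565): [(0, 16.8902) (0, 0) (11, 0) (11, 19.1226)]  |A|=198.0703
3. ⊥bis P0·P2 via (4.11,14.225): [(0, 13.6002) (0, 0) (11, 0) (11, 15.2724)]  |A|=158.7994
4. ⊥bis P0·P3 via (6.24,6.405): [(0, 13.6002) (0, 4.4287) (11, 7.9125) (11, 15.2724)]  |A|=90.9224
5. ⊥bis P0·P4 via (6.89,14.245): [(6.5826, 14.6009) (0, 13.6002) (0, 4.4287) (11, 7.9125) (11, 9.4871)]  |A|=78.1443
6. ⊥bis P0·P5 via (6.635,18.51): [(6.5826, 14.6009) (0, 13.6002) (0, 4.4287) (11, 7.9125) (11, 9.4871)]  |A|=78.1443
7. canonical 5-gon: [(6.5826, 14.6009) (0, 13.6002) (0, 4.4287) (11, 7.9125) (11, 9.4871)]
8. shoelace: 78.1443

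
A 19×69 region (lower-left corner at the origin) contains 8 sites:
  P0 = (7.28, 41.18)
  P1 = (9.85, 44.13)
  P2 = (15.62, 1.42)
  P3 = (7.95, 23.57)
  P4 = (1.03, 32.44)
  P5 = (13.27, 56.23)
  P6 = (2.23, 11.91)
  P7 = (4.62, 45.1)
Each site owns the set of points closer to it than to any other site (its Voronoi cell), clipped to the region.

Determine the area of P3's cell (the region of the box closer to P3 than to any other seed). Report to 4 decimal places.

Area of P3's cell: 271.8561

1. box [0,19]×[0,69]: [(0, 0) (19, 0) (19, 69) (0, 69)]
2. ⊥bis P3·P0 via (7.615,32.375): [(0, 32.0853) (0, 0) (19, 0) (19, 32.8082)]  |A|=616.4876
3. ⊥bis P3·P1 via (8.9,33.85): [(0, 32.0853) (0, 0) (19, 0) (19, 32.8082)]  |A|=616.4876
4. ⊥bis P3·P2 via (11.785,12.495): [(0, 32.0853) (0, 8.4141) (19, 14.9934) (19, 32.8082)]  |A|=394.1162
5. ⊥bis P3·P4 via (4.49,28.005): [(10.2184, 32.4741) (0, 24.5021) (0, 8.4141) (19, 14.9934) (19, 32.8082)]  |A|=355.3722
6. ⊥bis P3·P5 via (10.61,39.9): [(10.2184, 32.4741) (0, 24.5021) (0, 8.4141) (19, 14.9934) (19, 32.8082)]  |A|=355.3722
7. ⊥bis P3·P6 via (5.09,17.74): [(10.2184, 32.4741) (0, 24.5021) (0, 20.237) (14.1279, 13.3063) (19, 14.9934) (19, 32.8082)]  |A|=271.8561
8. ⊥bis P3·P7 via (6.285,34.335): [(10.2184, 32.4741) (0, 24.5021) (0, 20.237) (14.1279, 13.3063) (19, 14.9934) (19, 32.8082)]  |A|=271.8561
9. canonical 6-gon: [(10.2184, 32.4741) (0, 24.5021) (0, 20.237) (14.1279, 13.3063) (19, 14.9934) (19, 32.8082)]
10. shoelace: 271.8561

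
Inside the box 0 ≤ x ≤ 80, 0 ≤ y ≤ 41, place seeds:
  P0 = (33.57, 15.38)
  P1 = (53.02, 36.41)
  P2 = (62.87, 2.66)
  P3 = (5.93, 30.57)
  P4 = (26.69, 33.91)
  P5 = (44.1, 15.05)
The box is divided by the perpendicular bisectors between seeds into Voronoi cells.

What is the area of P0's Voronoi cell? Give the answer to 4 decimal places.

Area of P0's cell: 606.7273

1. box [0,80]×[0,41]: [(0, 0) (80, 0) (80, 41) (0, 41)]
2. ⊥bis P0·P1 via (43.295,25.895): [(0, 0) (71.2936, 0) (26.963, 41) (0, 41)]  |A|=2014.2585
3. ⊥bis P0·P2 via (48.22,9.02): [(0, 0) (44.3042, 0) (52.0362, 17.8105) (26.963, 41) (0, 41)]  |A|=1773.911
4. ⊥bis P0·P3 via (19.75,22.975): [(7.1237, 0) (44.3042, 0) (52.0362, 17.8105) (28.7484, 39.3487)]  |A|=1022.1517
5. ⊥bis P0·P4 via (30.13,24.645): [(18.2421, 20.2311) (7.1237, 0) (44.3042, 0) (52.0362, 17.8105) (40.4882, 28.4909)]  |A|=852.8956
6. ⊥bis P0·P5 via (38.835,15.215): [(39.2365, 28.0261) (18.2421, 20.2311) (7.1237, 0) (38.3582, 0)]  |A|=606.7273
7. canonical 4-gon: [(39.2365, 28.0261) (18.2421, 20.2311) (7.1237, 0) (38.3582, 0)]
8. shoelace: 606.7273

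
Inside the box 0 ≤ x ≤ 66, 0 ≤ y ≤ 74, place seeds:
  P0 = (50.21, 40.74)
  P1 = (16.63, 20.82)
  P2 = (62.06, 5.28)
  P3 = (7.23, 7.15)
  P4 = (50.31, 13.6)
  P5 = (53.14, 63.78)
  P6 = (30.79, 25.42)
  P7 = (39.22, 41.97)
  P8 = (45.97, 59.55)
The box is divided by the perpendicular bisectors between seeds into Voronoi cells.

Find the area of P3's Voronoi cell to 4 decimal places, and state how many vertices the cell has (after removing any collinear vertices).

Area of P3's cell: 356.5377 (4 vertices)

1. box [0,66]×[0,74]: [(0, 0) (66, 0) (66, 74) (0, 74)]
2. ⊥bis P3·P0 via (28.72,23.945): [(0, 60.6936) (0, 0) (47.4336, 0)]  |A|=1439.4595
3. ⊥bis P3·P1 via (11.93,13.985): [(0, 22.1885) (0, 0) (32.2678, 0)]  |A|=357.9868
4. ⊥bis P3·P2 via (34.645,6.215): [(0, 22.1885) (0, 0) (32.2678, 0)]  |A|=357.9868
5. ⊥bis P3·P4 via (28.77,10.375): [(30.1002, 1.4905) (0, 22.1885) (0, 0) (30.3234, 0)]  |A|=356.5377
6. ⊥bis P3·P5 via (30.185,35.465): [(30.1002, 1.4905) (0, 22.1885) (0, 0) (30.3234, 0)]  |A|=356.5377
7. ⊥bis P3·P6 via (19.01,16.285): [(30.1002, 1.4905) (0, 22.1885) (0, 0) (30.3234, 0)]  |A|=356.5377
8. ⊥bis P3·P7 via (23.225,24.56): [(30.1002, 1.4905) (0, 22.1885) (0, 0) (30.3234, 0)]  |A|=356.5377
9. ⊥bis P3·P8 via (26.6,33.35): [(30.1002, 1.4905) (0, 22.1885) (0, 0) (30.3234, 0)]  |A|=356.5377
10. canonical 4-gon: [(30.1002, 1.4905) (0, 22.1885) (0, 0) (30.3234, 0)]
11. shoelace: 356.5377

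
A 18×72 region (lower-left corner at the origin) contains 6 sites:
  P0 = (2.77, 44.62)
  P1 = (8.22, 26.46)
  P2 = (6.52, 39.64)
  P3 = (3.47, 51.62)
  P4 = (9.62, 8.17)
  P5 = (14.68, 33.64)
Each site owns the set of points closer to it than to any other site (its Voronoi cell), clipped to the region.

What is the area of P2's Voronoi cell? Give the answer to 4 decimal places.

Area of P2's cell: 146.8389

1. box [0,18]×[0,72]: [(0, 0) (18, 0) (18, 72) (0, 72)]
2. ⊥bis P2·P0 via (4.645,42.13): [(0, 38.6323) (0, 0) (18, 0) (18, 52.1865)]  |A|=817.3686
3. ⊥bis P2·P1 via (7.37,33.05): [(0, 38.6323) (0, 32.0994) (18, 34.4211) (18, 52.1865)]  |A|=218.6842
4. ⊥bis P2·P3 via (4.995,45.63): [(11.4884, 47.2832) (0, 38.6323) (0, 32.0994) (18, 34.4211) (18, 48.941)]  |A|=208.1175
5. ⊥bis P2·P4 via (8.07,23.905): [(11.4884, 47.2832) (0, 38.6323) (0, 32.0994) (18, 34.4211) (18, 48.941)]  |A|=208.1175
6. ⊥bis P2·P5 via (10.6,36.64): [(11.4884, 47.2832) (0, 38.6323) (0, 32.0994) (8.0221, 33.1341) (18, 46.704) (18, 48.941)]  |A|=146.8389
7. canonical 6-gon: [(11.4884, 47.2832) (0, 38.6323) (0, 32.0994) (8.0221, 33.1341) (18, 46.704) (18, 48.941)]
8. shoelace: 146.8389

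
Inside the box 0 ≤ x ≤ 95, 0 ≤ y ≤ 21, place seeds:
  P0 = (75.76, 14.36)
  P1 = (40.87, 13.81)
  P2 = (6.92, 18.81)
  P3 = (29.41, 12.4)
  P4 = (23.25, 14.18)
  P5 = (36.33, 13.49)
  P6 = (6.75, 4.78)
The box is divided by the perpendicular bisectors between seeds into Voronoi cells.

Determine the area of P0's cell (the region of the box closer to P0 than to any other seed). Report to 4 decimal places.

Area of P0's cell: 769.1982

1. box [0,95]×[0,21]: [(0, 0) (95, 0) (95, 21) (0, 21)]
2. ⊥bis P0·P1 via (58.315,14.085): [(58.537, 0) (95, 0) (95, 21) (58.206, 21)]  |A|=769.1982
3. ⊥bis P0·P2 via (41.34,16.585): [(58.537, 0) (95, 0) (95, 21) (58.206, 21)]  |A|=769.1982
4. ⊥bis P0·P3 via (52.585,13.38): [(58.537, 0) (95, 0) (95, 21) (58.206, 21)]  |A|=769.1982
5. ⊥bis P0·P4 via (49.505,14.27): [(58.537, 0) (95, 0) (95, 21) (58.206, 21)]  |A|=769.1982
6. ⊥bis P0·P5 via (56.045,13.925): [(58.537, 0) (95, 0) (95, 21) (58.206, 21)]  |A|=769.1982
7. ⊥bis P0·P6 via (41.255,9.57): [(58.537, 0) (95, 0) (95, 21) (58.206, 21)]  |A|=769.1982
8. canonical 4-gon: [(58.537, 0) (95, 0) (95, 21) (58.206, 21)]
9. shoelace: 769.1982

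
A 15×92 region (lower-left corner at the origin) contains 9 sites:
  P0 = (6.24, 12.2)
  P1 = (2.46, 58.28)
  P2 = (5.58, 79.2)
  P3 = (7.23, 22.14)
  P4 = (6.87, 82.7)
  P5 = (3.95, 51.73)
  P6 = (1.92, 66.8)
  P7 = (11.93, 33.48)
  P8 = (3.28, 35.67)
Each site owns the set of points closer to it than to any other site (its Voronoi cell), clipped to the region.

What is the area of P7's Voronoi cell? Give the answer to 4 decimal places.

1. box [0,15]×[0,92]: [(0, 0) (15, 0) (15, 92) (0, 92)]
2. ⊥bis P7·P0 via (9.085,22.84): [(0, 25.2692) (15, 21.2584) (15, 92) (0, 92)]  |A|=1031.0429
3. ⊥bis P7·P1 via (7.195,45.88): [(0, 43.1326) (0, 25.2692) (15, 21.2584) (15, 48.8604)]  |A|=340.9899
4. ⊥bis P7·P2 via (8.755,56.34): [(0, 43.1326) (0, 25.2692) (15, 21.2584) (15, 48.8604)]  |A|=340.9899
5. ⊥bis P7·P3 via (9.58,27.81): [(0, 43.1326) (0, 31.7805) (15, 25.5636) (15, 48.8604)]  |A|=259.8658
6. ⊥bis P7·P4 via (9.4,58.09): [(0, 43.1326) (0, 31.7805) (15, 25.5636) (15, 48.8604)]  |A|=259.8658
7. ⊥bis P7·P5 via (7.94,42.605): [(0, 39.1332) (0, 31.7805) (15, 25.5636) (15, 45.6921)]  |A|=206.1079
8. ⊥bis P7·P6 via (6.925,50.14): [(0, 39.1332) (0, 31.7805) (15, 25.5636) (15, 45.6921)]  |A|=206.1079
9. ⊥bis P7·P8 via (7.605,34.575): [(9.8494, 43.4399) (6.2425, 29.1933) (15, 25.5636) (15, 45.6921)]  |A|=120.7654
10. canonical 4-gon: [(9.8494, 43.4399) (6.2425, 29.1933) (15, 25.5636) (15, 45.6921)]
11. shoelace: 120.7654

Area of P7's cell: 120.7654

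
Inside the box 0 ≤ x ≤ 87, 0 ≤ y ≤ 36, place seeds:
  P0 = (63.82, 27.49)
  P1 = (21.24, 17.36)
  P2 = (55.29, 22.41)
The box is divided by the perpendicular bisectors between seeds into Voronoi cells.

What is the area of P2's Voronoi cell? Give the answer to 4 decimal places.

Area of P2's cell: 905.3810

1. box [0,87]×[0,36]: [(0, 0) (87, 0) (87, 36) (0, 36)]
2. ⊥bis P2·P0 via (59.555,24.95): [(0, 0) (74.4139, 0) (52.9742, 36) (0, 36)]  |A|=2292.9854
3. ⊥bis P2·P1 via (38.265,19.885): [(41.2142, 0) (74.4139, 0) (52.9742, 36) (35.875, 36)]  |A|=905.381
4. canonical 4-gon: [(41.2142, 0) (74.4139, 0) (52.9742, 36) (35.875, 36)]
5. shoelace: 905.381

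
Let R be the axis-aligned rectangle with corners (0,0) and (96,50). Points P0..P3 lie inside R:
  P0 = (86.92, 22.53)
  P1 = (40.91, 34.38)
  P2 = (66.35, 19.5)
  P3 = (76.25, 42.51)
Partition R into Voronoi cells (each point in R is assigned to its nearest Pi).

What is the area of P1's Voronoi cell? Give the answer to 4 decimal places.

1. box [0,96]×[0,50]: [(0, 0) (96, 0) (96, 50) (0, 50)]
2. ⊥bis P1·P0 via (63.915,28.455): [(0, 0) (56.5863, 0) (69.464, 50) (0, 50)]  |A|=3151.2578
3. ⊥bis P1·P2 via (53.63,26.94): [(0, 0) (37.8726, 0) (67.1179, 50) (0, 50)]  |A|=2624.7642
4. ⊥bis P1·P3 via (58.58,38.445): [(0, 0) (37.8726, 0) (59.0823, 36.2616) (55.9218, 50) (0, 50)]  |A|=2547.8557
5. canonical 5-gon: [(0, 0) (37.8726, 0) (59.0823, 36.2616) (55.9218, 50) (0, 50)]
6. shoelace: 2547.8557

Area of P1's cell: 2547.8557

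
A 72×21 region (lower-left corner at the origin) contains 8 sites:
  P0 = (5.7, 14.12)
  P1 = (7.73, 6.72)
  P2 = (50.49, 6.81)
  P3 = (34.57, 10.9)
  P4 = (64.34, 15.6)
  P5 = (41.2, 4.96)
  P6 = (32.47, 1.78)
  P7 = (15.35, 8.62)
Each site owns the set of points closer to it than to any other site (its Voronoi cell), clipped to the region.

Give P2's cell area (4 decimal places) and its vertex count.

Area of P2's cell: 262.9768 (5 vertices)

1. box [0,72]×[0,21]: [(0, 0) (72, 0) (72, 21) (0, 21)]
2. ⊥bis P2·P0 via (28.095,10.465): [(26.387, 0) (72, 0) (72, 21) (29.8144, 21)]  |A|=921.885
3. ⊥bis P2·P1 via (29.11,6.765): [(29.0894, 16.5578) (29.1242, 0) (72, 0) (72, 21) (29.8144, 21)]  |A|=899.2241
4. ⊥bis P2·P3 via (42.53,8.855): [(40.2551, 0) (72, 0) (72, 21) (45.6502, 21)]  |A|=609.9951
5. ⊥bis P2·P4 via (57.415,11.205): [(40.2551, 0) (64.5263, 0) (51.1985, 21) (45.6502, 21)]  |A|=313.1062
6. ⊥bis P2·P5 via (45.845,5.885): [(44.0643, 14.8271) (47.0169, 0) (64.5263, 0) (51.1985, 21) (45.6502, 21)]  |A|=262.9768
7. ⊥bis P2·P6 via (41.48,4.295): [(44.0643, 14.8271) (47.0169, 0) (64.5263, 0) (51.1985, 21) (45.6502, 21)]  |A|=262.9768
8. ⊥bis P2·P7 via (32.92,7.715): [(44.0643, 14.8271) (47.0169, 0) (64.5263, 0) (51.1985, 21) (45.6502, 21)]  |A|=262.9768
9. canonical 5-gon: [(44.0643, 14.8271) (47.0169, 0) (64.5263, 0) (51.1985, 21) (45.6502, 21)]
10. shoelace: 262.9768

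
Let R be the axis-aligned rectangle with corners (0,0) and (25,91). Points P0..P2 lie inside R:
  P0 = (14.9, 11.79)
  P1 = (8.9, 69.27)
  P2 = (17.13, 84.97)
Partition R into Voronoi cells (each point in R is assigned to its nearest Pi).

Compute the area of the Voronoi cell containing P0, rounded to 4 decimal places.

1. box [0,25]×[0,91]: [(0, 0) (25, 0) (25, 91) (0, 91)]
2. ⊥bis P0·P1 via (11.9,40.53): [(0, 39.2878) (0, 0) (25, 0) (25, 41.8974)]  |A|=1014.8158
3. ⊥bis P0·P2 via (16.015,48.38): [(0, 39.2878) (0, 0) (25, 0) (25, 41.8974)]  |A|=1014.8158
4. canonical 4-gon: [(0, 39.2878) (0, 0) (25, 0) (25, 41.8974)]
5. shoelace: 1014.8158

Area of P0's cell: 1014.8158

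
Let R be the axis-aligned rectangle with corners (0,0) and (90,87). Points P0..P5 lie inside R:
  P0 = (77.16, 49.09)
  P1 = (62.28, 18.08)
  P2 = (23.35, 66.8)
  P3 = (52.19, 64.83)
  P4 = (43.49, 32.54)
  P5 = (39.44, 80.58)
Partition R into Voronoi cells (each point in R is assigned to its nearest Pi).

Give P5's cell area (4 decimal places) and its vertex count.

Area of P5's cell: 451.8530 (3 vertices)

1. box [0,90]×[0,87]: [(0, 0) (90, 0) (90, 87) (0, 87)]
2. ⊥bis P5·P0 via (58.3,64.835): [(0, 0) (4.1734, 0) (76.8041, 87) (0, 87)]  |A|=3522.524
3. ⊥bis P5·P1 via (50.86,49.33): [(0, 30.7437) (42.9395, 46.4355) (76.8041, 87) (0, 87)]  |A|=2765.567
4. ⊥bis P5·P2 via (31.395,73.69): [(48.7627, 53.4109) (76.8041, 87) (19.9959, 87)]  |A|=954.0702
5. ⊥bis P5·P3 via (45.815,72.705): [(37.7973, 66.2145) (63.4735, 87) (19.9959, 87)]  |A|=451.853
6. ⊥bis P5·P4 via (41.465,56.56): [(37.7973, 66.2145) (63.4735, 87) (19.9959, 87)]  |A|=451.853
7. canonical 3-gon: [(37.7973, 66.2145) (63.4735, 87) (19.9959, 87)]
8. shoelace: 451.853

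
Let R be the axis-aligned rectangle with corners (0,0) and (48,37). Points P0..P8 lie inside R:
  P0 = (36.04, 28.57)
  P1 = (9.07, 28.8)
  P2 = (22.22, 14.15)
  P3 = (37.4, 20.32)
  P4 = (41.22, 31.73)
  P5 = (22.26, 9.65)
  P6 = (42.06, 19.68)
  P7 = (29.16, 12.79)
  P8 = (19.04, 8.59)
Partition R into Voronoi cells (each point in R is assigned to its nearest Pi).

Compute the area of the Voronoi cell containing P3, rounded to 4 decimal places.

1. box [0,48]×[0,37]: [(0, 0) (48, 0) (48, 37) (0, 37)]
2. ⊥bis P3·P0 via (36.72,24.445): [(0, 18.3918) (0, 0) (48, 0) (48, 26.3045)]  |A|=1072.7101
3. ⊥bis P3·P1 via (23.235,24.56): [(22.4988, 22.1007) (15.8835, 0) (48, 0) (48, 26.3045)]  |A|=690.2957
4. ⊥bis P3·P2 via (29.81,17.235): [(27.4974, 22.9247) (36.8153, 0) (48, 0) (48, 26.3045)]  |A|=397.8584
5. ⊥bis P3·P4 via (39.31,26.025): [(41.6177, 25.2524) (27.4974, 22.9247) (36.8153, 0) (48, 0) (48, 23.1156)]  |A|=387.6823
6. ⊥bis P3·P5 via (29.83,14.985): [(41.6177, 25.2524) (27.4974, 22.9247) (31.9434, 11.9863) (40.3908, 0) (48, 0) (48, 23.1156)]  |A|=366.2539
7. ⊥bis P3·P6 via (39.73,20): [(40.4243, 25.0557) (27.4974, 22.9247) (31.9434, 11.9863) (37.539, 4.0465)]  |A|=145.671
8. ⊥bis P3·P7 via (33.28,16.555): [(38.476, 10.8691) (40.4243, 25.0557) (27.4974, 22.9247) (27.528, 22.8493)]  |A|=89.8473
9. ⊥bis P3·P8 via (28.22,14.455): [(38.476, 10.8691) (40.4243, 25.0557) (27.4974, 22.9247) (27.528, 22.8493)]  |A|=89.8473
10. canonical 4-gon: [(38.476, 10.8691) (40.4243, 25.0557) (27.4974, 22.9247) (27.528, 22.8493)]
11. shoelace: 89.8473

Area of P3's cell: 89.8473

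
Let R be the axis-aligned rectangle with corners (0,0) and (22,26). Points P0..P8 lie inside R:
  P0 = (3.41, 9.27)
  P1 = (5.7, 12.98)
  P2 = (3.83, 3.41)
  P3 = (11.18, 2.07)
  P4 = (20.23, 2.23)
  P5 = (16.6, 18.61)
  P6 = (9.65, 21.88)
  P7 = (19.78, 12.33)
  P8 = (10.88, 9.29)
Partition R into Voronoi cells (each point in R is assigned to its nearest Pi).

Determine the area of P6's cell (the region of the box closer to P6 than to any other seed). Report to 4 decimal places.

1. box [0,22]×[0,26]: [(0, 0) (22, 0) (22, 26) (0, 26)]
2. ⊥bis P6·P0 via (6.53,15.575): [(0, 18.8063) (22, 7.9197) (22, 26) (0, 26)]  |A|=278.0131
3. ⊥bis P6·P1 via (7.675,17.43): [(0, 20.8363) (22, 11.0723) (22, 26) (0, 26)]  |A|=221.0054
4. ⊥bis P6·P2 via (6.74,12.645): [(0, 20.8363) (22, 11.0723) (22, 26) (0, 26)]  |A|=221.0054
5. ⊥bis P6·P3 via (10.415,11.975): [(0, 20.8363) (18.5503, 12.6033) (22, 12.8698) (22, 26) (0, 26)]  |A|=217.9051
6. ⊥bis P6·P4 via (14.94,12.055): [(0, 20.8363) (17.1295, 13.2339) (22, 15.8563) (22, 26) (0, 26)]  |A|=209.3553
7. ⊥bis P6·P5 via (13.125,20.245): [(0, 20.8363) (11.0879, 15.9153) (15.8327, 26) (0, 26)]  |A|=108.4613
8. ⊥bis P6·P7 via (14.715,17.105): [(0, 20.8363) (11.0879, 15.9153) (15.8327, 26) (0, 26)]  |A|=108.4613
9. ⊥bis P6·P8 via (10.265,15.585): [(0, 20.8363) (11.0879, 15.9153) (15.8327, 26) (0, 26)]  |A|=108.4613
10. canonical 4-gon: [(0, 20.8363) (11.0879, 15.9153) (15.8327, 26) (0, 26)]
11. shoelace: 108.4613

Area of P6's cell: 108.4613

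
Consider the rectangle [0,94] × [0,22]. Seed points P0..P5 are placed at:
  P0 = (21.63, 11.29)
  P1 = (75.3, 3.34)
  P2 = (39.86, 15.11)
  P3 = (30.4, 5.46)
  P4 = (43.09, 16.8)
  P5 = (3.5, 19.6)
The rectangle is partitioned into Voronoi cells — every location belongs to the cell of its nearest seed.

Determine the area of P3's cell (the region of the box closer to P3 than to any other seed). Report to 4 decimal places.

1. box [0,94]×[0,22]: [(0, 0) (94, 0) (94, 22) (0, 22)]
2. ⊥bis P3·P0 via (26.015,8.375): [(20.4476, 0) (94, 0) (94, 22) (35.0724, 22)]  |A|=1457.2797
3. ⊥bis P3·P1 via (52.85,4.4): [(20.4476, 0) (52.6422, 0) (53.681, 22) (35.0724, 22)]  |A|=558.8355
4. ⊥bis P3·P2 via (35.13,10.285): [(30.3801, 14.9414) (20.4476, 0) (45.6216, 0)]  |A|=188.067
5. ⊥bis P3·P4 via (36.745,11.13): [(30.3801, 14.9414) (20.4476, 0) (45.6216, 0)]  |A|=188.067
6. ⊥bis P3·P5 via (16.95,12.53): [(30.3801, 14.9414) (20.4476, 0) (45.6216, 0)]  |A|=188.067
7. canonical 3-gon: [(30.3801, 14.9414) (20.4476, 0) (45.6216, 0)]
8. shoelace: 188.067

Area of P3's cell: 188.0670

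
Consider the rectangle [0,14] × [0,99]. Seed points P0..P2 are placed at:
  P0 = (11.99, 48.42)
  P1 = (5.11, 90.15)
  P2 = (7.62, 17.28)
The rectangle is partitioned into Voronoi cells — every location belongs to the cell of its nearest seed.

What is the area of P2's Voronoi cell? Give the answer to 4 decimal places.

1. box [0,14]×[0,99]: [(0, 0) (14, 0) (14, 99) (0, 99)]
2. ⊥bis P2·P0 via (9.805,32.85): [(0, 34.226) (0, 0) (14, 0) (14, 32.2613)]  |A|=465.4109
3. ⊥bis P2·P1 via (6.365,53.715): [(0, 34.226) (0, 0) (14, 0) (14, 32.2613)]  |A|=465.4109
4. canonical 4-gon: [(0, 34.226) (0, 0) (14, 0) (14, 32.2613)]
5. shoelace: 465.4109

Area of P2's cell: 465.4109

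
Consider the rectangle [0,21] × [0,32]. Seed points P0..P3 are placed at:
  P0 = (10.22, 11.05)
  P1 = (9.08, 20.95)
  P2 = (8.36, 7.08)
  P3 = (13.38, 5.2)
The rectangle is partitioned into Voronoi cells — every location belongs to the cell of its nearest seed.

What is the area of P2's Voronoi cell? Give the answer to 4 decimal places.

1. box [0,21]×[0,32]: [(0, 0) (21, 0) (21, 32) (0, 32)]
2. ⊥bis P2·P0 via (9.29,9.065): [(0, 13.4175) (0, 0) (21, 0) (21, 3.5787)]  |A|=178.4601
3. ⊥bis P2·P1 via (8.72,14.015): [(0, 13.4175) (0, 0) (21, 0) (21, 3.5787)]  |A|=178.4601
4. ⊥bis P2·P3 via (10.87,6.14): [(11.5661, 7.9986) (0, 13.4175) (0, 0) (8.5706, 0)]  |A|=111.8702
5. canonical 4-gon: [(11.5661, 7.9986) (0, 13.4175) (0, 0) (8.5706, 0)]
6. shoelace: 111.8702

Area of P2's cell: 111.8702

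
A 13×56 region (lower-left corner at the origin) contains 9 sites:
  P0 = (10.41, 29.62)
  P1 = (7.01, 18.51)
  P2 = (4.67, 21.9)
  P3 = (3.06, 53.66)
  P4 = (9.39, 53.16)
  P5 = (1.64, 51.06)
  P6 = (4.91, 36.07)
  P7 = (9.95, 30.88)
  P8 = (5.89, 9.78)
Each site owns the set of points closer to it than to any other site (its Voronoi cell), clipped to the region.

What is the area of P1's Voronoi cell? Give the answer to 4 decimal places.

Area of P1's cell: 81.9068

1. box [0,13]×[0,56]: [(0, 0) (13, 0) (13, 56) (0, 56)]
2. ⊥bis P1·P0 via (8.71,24.065): [(0, 26.7305) (0, 0) (13, 0) (13, 22.7521)]  |A|=321.6373
3. ⊥bis P1·P2 via (5.84,20.205): [(10.5959, 23.4878) (0, 16.1738) (0, 0) (13, 0) (13, 22.7521)]  |A|=265.7084
4. ⊥bis P1·P3 via (5.035,36.085): [(10.5959, 23.4878) (0, 16.1738) (0, 0) (13, 0) (13, 22.7521)]  |A|=265.7084
5. ⊥bis P1·P4 via (8.2,35.835): [(10.5959, 23.4878) (0, 16.1738) (0, 0) (13, 0) (13, 22.7521)]  |A|=265.7084
6. ⊥bis P1·P5 via (4.325,34.785): [(10.5959, 23.4878) (0, 16.1738) (0, 0) (13, 0) (13, 22.7521)]  |A|=265.7084
7. ⊥bis P1·P6 via (5.96,27.29): [(10.5959, 23.4878) (0, 16.1738) (0, 0) (13, 0) (13, 22.7521)]  |A|=265.7084
8. ⊥bis P1·P7 via (8.48,24.695): [(10.5959, 23.4878) (0, 16.1738) (0, 0) (13, 0) (13, 22.7521)]  |A|=265.7084
9. ⊥bis P1·P8 via (6.45,14.145): [(10.5959, 23.4878) (0, 16.1738) (0, 14.9725) (13, 13.3047) (13, 22.7521)]  |A|=81.9068
10. canonical 5-gon: [(10.5959, 23.4878) (0, 16.1738) (0, 14.9725) (13, 13.3047) (13, 22.7521)]
11. shoelace: 81.9068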